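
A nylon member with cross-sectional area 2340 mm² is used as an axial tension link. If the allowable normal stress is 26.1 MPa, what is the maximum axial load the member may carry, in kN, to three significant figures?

61.1 kN

P_max = σ_allow · A = 26.1 · 2340 = 61070 N = 61.07 kN.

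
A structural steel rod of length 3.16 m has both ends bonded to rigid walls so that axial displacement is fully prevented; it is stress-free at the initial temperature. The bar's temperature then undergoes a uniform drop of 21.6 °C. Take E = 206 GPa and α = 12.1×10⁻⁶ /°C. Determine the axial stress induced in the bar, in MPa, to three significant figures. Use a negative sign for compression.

53.8 MPa

Free thermal expansion αLΔT = 12.1e-6 · 3160 · -21.6 = -0.8259 mm.
The walls impose strain ε = −(-0.8259)/3160 = 2.6136e-04; σ = Eε = 206000 · 2.6136e-04 = 53.84 MPa.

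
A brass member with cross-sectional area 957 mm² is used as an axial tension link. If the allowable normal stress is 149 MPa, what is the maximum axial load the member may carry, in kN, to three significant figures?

143 kN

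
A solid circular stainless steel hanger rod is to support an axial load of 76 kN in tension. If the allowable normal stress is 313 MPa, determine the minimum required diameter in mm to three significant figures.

17.6 mm

Required area A ≥ P/σ_allow = 76000/313 = 242.8 mm².
For a solid circular section, d ≥ √(4A/π) = 17.58 mm.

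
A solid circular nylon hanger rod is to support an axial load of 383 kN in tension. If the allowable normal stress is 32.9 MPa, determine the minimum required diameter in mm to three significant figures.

Required area A ≥ P/σ_allow = 383000/32.9 = 11640 mm².
For a solid circular section, d ≥ √(4A/π) = 121.7 mm.

122 mm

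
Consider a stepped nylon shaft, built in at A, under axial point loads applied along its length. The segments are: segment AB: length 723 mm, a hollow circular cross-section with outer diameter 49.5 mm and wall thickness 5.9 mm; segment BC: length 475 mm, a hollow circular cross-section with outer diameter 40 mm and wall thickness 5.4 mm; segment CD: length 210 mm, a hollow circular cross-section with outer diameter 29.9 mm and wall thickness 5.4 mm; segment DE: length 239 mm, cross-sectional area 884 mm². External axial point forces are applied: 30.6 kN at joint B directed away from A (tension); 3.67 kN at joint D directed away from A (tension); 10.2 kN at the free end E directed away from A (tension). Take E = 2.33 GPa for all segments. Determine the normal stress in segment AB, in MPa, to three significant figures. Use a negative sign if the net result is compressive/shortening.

55.0 MPa

Internal axial forces (sectioning from the free end, tension +): N_DE = 10.2 kN, N_CD = 13.87 kN, N_BC = 13.87 kN, N_AB = 44.47 kN.
A_AB = 808.1 mm².
σ_AB = N_AB/A_AB = 44470/808.1 = 55.03 MPa.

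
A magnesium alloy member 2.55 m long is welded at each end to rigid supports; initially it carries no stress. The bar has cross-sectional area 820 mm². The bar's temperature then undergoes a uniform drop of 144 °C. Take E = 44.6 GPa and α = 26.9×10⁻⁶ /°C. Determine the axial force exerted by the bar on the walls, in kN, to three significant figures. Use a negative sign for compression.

Free thermal expansion αLΔT = 26.9e-6 · 2550 · -144 = -9.878 mm.
The walls impose strain ε = −(-9.878)/2550 = 3.8736e-03; σ = Eε = 44600 · 3.8736e-03 = 172.8 MPa.
Wall reaction R = σ·A = 172.8·820 = 141700 N = 141.7 kN.

142 kN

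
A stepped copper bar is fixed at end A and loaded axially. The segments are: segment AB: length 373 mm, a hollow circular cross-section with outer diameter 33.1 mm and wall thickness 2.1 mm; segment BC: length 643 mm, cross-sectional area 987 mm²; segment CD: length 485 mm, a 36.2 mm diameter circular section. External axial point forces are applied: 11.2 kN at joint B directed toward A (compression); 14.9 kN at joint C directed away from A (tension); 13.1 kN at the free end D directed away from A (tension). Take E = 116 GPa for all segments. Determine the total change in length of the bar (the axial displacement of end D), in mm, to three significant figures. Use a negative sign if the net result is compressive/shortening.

0.475 mm

Internal axial forces (sectioning from the free end, tension +): N_CD = 13.1 kN, N_BC = 28 kN, N_AB = 16.8 kN.
A_AB = 204.5 mm².
A_CD = 1029 mm².
δ_AB = 16800·373/(204.5·116000) = 0.2641 mm
δ_BC = 28000·643/(987·116000) = 0.1573 mm
δ_CD = 13100·485/(1029·116000) = 0.05322 mm
δ = Σδ_i = 0.4746 mm.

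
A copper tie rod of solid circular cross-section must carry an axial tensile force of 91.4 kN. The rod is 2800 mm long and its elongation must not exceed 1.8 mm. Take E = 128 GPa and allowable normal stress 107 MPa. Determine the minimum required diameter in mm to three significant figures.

Required area A ≥ P/σ_allow = 91400/107 = 854.2 mm².
For a solid circular section, d ≥ √(4A/π) = 32.98 mm.
Elongation limit: A ≥ PL/(Eδ_allow) = 91400·2800/(128000·1.8) = 1111 mm² ⇒ d ≥ 37.61 mm.
The elongation limit governs.

37.6 mm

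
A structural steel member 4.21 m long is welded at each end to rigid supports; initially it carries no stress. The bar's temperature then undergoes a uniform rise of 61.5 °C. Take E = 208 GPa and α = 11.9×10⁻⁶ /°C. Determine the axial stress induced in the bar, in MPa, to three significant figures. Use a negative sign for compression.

-152 MPa

Free thermal expansion αLΔT = 11.9e-6 · 4210 · 61.5 = 3.081 mm.
The walls impose strain ε = −(3.081)/4210 = -7.3185e-04; σ = Eε = 208000 · -7.3185e-04 = -152.2 MPa.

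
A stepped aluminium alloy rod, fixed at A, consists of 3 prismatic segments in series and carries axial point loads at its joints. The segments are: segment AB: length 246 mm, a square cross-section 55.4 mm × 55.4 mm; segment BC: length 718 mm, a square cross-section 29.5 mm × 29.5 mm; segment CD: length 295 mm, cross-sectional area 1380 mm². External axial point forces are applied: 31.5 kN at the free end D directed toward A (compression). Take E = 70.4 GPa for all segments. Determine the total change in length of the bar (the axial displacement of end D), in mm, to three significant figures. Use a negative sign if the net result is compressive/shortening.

Internal axial forces (sectioning from the free end, tension +): N_CD = -31.5 kN, N_BC = -31.5 kN, N_AB = -31.5 kN.
A_AB = 3069 mm².
A_BC = 870.2 mm².
δ_AB = -31500·246/(3069·70400) = -0.03586 mm
δ_BC = -31500·718/(870.2·70400) = -0.3692 mm
δ_CD = -31500·295/(1380·70400) = -0.09565 mm
δ = Σδ_i = -0.5007 mm.

-0.501 mm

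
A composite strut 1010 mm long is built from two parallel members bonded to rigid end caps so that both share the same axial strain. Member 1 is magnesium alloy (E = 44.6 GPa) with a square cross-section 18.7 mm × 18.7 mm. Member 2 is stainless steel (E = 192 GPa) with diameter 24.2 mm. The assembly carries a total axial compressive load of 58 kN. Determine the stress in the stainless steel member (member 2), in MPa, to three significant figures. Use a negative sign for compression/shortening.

-107 MPa

A_1 = 349.7 mm².
A_2 = 460 mm².
Equal strain + equilibrium ⇒ each member carries load in proportion to AE: A₁E₁ = 15600000 N, A₂E₂ = 88310000 N, ΣAE = 103900000 N.
σ₂ = P·E₂/ΣAE = -58000·192000/103900000 = -107.2 MPa.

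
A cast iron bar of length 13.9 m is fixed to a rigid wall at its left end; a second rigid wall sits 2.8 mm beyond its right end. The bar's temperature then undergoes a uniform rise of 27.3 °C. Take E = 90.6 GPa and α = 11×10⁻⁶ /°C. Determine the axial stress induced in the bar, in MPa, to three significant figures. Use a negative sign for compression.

-8.96 MPa

Free thermal expansion αLΔT = 11e-6 · 13900 · 27.3 = 4.174 mm.
The walls engage after the gap closes; constrained expansion = 4.174 − 2.8 = 1.374 mm.
The walls impose strain ε = −(1.374)/13900 = -9.8861e-05; σ = Eε = 90600 · -9.8861e-05 = -8.957 MPa.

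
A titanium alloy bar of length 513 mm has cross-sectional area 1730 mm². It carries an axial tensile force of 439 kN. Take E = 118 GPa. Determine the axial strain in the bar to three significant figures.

σ = N/A = 253.8 MPa; ε = σ/E = 253.8/118000 = 2.150e-03.

0.00215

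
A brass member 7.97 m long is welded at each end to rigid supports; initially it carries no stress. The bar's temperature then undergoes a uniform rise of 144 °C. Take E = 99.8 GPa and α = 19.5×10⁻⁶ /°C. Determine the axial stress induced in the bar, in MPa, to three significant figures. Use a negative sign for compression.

Free thermal expansion αLΔT = 19.5e-6 · 7970 · 144 = 22.38 mm.
The walls impose strain ε = −(22.38)/7970 = -2.8080e-03; σ = Eε = 99800 · -2.8080e-03 = -280.2 MPa.

-280 MPa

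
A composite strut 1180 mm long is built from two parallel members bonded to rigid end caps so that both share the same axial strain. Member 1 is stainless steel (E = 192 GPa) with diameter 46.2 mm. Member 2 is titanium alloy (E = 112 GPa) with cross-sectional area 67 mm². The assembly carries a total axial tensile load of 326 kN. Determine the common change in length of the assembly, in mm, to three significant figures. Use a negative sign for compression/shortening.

1.17 mm

A_1 = 1676 mm².
Equal strain + equilibrium ⇒ each member carries load in proportion to AE: A₁E₁ = 321900000 N, A₂E₂ = 7504000 N, ΣAE = 329400000 N.
δ = PL/ΣAE = 326000·1180/329400000 = 1.168 mm.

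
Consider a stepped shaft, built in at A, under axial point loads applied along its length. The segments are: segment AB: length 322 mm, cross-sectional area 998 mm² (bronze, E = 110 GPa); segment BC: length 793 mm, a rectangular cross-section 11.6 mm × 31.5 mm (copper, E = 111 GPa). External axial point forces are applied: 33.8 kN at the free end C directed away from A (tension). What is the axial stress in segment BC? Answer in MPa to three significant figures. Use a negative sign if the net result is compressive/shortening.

92.5 MPa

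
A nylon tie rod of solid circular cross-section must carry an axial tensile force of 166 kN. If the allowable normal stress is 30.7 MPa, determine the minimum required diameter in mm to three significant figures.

83.0 mm

Required area A ≥ P/σ_allow = 166000/30.7 = 5407 mm².
For a solid circular section, d ≥ √(4A/π) = 82.97 mm.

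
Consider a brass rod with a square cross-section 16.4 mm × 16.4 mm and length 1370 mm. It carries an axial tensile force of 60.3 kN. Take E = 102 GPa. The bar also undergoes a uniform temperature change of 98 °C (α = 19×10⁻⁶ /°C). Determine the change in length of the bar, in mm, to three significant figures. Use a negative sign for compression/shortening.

A = 269 mm².
δ_mech = NL/(AE) = 60300·1370/(269·102000) = 3.011 mm.
δ_thermal = αLΔT = 19e-6·1370·98 = 2.551 mm.
δ = δ_mech + δ_thermal = 5.562 mm.

5.56 mm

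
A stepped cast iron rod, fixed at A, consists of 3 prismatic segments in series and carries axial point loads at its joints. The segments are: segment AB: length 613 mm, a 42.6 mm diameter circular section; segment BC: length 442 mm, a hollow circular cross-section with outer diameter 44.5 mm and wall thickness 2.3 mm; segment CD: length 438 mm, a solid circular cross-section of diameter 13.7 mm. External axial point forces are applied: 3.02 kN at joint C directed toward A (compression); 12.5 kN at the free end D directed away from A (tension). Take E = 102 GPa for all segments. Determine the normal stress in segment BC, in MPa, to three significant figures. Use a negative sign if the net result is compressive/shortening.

Internal axial forces (sectioning from the free end, tension +): N_CD = 12.5 kN, N_BC = 9.48 kN, N_AB = 9.48 kN.
A_BC = 304.9 mm².
σ_BC = N_BC/A_BC = 9480/304.9 = 31.09 MPa.

31.1 MPa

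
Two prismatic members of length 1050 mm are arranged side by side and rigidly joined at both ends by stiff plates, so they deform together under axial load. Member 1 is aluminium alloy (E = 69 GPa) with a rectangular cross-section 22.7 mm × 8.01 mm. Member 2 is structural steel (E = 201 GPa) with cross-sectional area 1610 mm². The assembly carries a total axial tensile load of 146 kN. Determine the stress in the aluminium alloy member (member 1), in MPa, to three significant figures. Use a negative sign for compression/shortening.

A_1 = 181.8 mm².
Equal strain + equilibrium ⇒ each member carries load in proportion to AE: A₁E₁ = 12550000 N, A₂E₂ = 323600000 N, ΣAE = 336200000 N.
σ₁ = P·E₁/ΣAE = 146000·69000/336200000 = 29.97 MPa.

30.0 MPa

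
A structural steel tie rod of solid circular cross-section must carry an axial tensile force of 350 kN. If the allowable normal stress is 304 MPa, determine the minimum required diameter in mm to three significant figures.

38.3 mm

Required area A ≥ P/σ_allow = 350000/304 = 1151 mm².
For a solid circular section, d ≥ √(4A/π) = 38.29 mm.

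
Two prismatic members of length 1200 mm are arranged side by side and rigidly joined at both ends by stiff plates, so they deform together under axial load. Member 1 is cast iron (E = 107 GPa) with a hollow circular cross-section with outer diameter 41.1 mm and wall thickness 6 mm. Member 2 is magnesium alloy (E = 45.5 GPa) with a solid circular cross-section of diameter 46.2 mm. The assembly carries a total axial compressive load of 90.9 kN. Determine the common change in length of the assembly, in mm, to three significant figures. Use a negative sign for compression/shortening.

-0.742 mm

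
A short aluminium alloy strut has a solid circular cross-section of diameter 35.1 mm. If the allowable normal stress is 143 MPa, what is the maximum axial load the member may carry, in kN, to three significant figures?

138 kN

A = 967.6 mm².
P_max = σ_allow · A = 143 · 967.6 = 138400 N = 138.4 kN.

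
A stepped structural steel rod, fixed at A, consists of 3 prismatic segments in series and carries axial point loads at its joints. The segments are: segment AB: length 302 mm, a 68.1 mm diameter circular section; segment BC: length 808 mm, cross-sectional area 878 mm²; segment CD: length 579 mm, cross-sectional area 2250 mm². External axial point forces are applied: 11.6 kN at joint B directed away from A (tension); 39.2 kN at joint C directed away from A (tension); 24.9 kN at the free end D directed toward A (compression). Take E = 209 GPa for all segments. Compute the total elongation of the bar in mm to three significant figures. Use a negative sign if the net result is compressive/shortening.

0.0426 mm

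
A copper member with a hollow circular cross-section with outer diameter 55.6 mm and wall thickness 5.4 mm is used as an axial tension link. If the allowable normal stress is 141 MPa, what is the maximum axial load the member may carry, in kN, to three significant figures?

A = 851.6 mm².
P_max = σ_allow · A = 141 · 851.6 = 120100 N = 120.1 kN.

120 kN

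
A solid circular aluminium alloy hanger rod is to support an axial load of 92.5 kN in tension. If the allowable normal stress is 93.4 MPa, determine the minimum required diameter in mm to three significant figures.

35.5 mm

Required area A ≥ P/σ_allow = 92500/93.4 = 990.4 mm².
For a solid circular section, d ≥ √(4A/π) = 35.51 mm.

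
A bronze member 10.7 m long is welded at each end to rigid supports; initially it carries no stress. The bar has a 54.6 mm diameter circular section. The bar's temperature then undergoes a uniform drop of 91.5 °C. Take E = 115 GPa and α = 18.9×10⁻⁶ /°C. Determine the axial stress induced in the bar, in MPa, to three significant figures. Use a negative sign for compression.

Free thermal expansion αLΔT = 18.9e-6 · 10700 · -91.5 = -18.5 mm.
The walls impose strain ε = −(-18.5)/10700 = 1.7293e-03; σ = Eε = 115000 · 1.7293e-03 = 198.9 MPa.

199 MPa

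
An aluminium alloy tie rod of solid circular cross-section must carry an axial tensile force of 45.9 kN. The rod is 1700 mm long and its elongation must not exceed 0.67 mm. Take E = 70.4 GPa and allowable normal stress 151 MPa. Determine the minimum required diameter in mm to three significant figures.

45.9 mm

Required area A ≥ P/σ_allow = 45900/151 = 304 mm².
For a solid circular section, d ≥ √(4A/π) = 19.67 mm.
Elongation limit: A ≥ PL/(Eδ_allow) = 45900·1700/(70400·0.67) = 1654 mm² ⇒ d ≥ 45.89 mm.
The elongation limit governs.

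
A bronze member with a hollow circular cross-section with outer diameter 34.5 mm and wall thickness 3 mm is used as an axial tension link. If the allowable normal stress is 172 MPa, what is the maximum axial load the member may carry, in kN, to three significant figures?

51.1 kN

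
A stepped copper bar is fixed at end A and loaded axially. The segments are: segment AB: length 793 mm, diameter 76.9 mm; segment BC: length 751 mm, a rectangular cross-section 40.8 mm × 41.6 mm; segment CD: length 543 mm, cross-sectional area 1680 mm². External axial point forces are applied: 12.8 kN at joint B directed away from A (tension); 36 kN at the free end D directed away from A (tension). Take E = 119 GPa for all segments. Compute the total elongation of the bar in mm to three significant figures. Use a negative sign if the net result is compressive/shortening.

Internal axial forces (sectioning from the free end, tension +): N_CD = 36 kN, N_BC = 36 kN, N_AB = 48.8 kN.
A_AB = 4645 mm².
A_BC = 1697 mm².
δ_AB = 48800·793/(4645·119000) = 0.07002 mm
δ_BC = 36000·751/(1697·119000) = 0.1339 mm
δ_CD = 36000·543/(1680·119000) = 0.09778 mm
δ = Σδ_i = 0.3017 mm.

0.302 mm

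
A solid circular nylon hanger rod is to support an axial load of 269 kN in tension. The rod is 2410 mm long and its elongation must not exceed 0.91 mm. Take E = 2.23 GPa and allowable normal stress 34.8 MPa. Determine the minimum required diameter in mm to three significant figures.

Required area A ≥ P/σ_allow = 269000/34.8 = 7730 mm².
For a solid circular section, d ≥ √(4A/π) = 99.21 mm.
Elongation limit: A ≥ PL/(Eδ_allow) = 269000·2410/(2230·0.91) = 319500 mm² ⇒ d ≥ 637.8 mm.
The elongation limit governs.

638 mm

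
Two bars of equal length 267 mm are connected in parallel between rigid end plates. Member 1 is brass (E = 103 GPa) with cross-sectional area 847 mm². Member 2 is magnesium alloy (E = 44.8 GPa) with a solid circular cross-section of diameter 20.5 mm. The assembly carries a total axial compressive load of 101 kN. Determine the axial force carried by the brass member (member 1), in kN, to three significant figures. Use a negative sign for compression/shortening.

A_2 = 330.1 mm².
Equal strain + equilibrium ⇒ each member carries load in proportion to AE: A₁E₁ = 87240000 N, A₂E₂ = 14790000 N, ΣAE = 102000000 N.
F₁ = P·A₁E₁/ΣAE = -101000·87240000/102000000 = -86360 N.

-86.4 kN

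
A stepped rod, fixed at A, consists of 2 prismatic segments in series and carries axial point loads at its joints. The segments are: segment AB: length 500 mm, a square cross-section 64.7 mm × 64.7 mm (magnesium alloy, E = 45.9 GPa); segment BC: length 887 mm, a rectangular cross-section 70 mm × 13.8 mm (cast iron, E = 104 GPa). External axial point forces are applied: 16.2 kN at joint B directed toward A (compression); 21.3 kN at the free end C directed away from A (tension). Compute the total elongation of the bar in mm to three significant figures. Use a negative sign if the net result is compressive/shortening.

0.201 mm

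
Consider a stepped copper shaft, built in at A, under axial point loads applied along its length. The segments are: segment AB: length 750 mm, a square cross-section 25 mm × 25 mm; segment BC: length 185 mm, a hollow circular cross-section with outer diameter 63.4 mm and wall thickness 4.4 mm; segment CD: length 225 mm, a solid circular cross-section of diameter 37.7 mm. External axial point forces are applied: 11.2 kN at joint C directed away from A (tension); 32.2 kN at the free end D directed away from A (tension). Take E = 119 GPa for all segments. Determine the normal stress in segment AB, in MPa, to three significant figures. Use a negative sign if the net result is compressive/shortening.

Internal axial forces (sectioning from the free end, tension +): N_CD = 32.2 kN, N_BC = 43.4 kN, N_AB = 43.4 kN.
A_AB = 625 mm².
σ_AB = N_AB/A_AB = 43400/625 = 69.44 MPa.

69.4 MPa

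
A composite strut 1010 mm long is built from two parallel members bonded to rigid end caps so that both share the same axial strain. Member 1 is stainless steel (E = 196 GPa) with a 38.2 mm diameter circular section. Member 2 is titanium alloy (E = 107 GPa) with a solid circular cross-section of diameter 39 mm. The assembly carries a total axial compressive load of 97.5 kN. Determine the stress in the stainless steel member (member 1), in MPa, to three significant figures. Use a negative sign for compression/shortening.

A_1 = 1146 mm².
A_2 = 1195 mm².
Equal strain + equilibrium ⇒ each member carries load in proportion to AE: A₁E₁ = 224600000 N, A₂E₂ = 127800000 N, ΣAE = 352500000 N.
σ₁ = P·E₁/ΣAE = -97500·196000/352500000 = -54.22 MPa.

-54.2 MPa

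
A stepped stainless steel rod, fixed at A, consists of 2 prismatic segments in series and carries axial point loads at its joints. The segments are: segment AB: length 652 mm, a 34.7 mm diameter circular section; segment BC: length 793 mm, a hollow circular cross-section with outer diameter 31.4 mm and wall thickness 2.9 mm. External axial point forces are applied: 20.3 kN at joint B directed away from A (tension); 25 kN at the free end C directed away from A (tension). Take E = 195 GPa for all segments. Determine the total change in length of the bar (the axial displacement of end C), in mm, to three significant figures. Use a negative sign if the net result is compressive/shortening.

0.552 mm

Internal axial forces (sectioning from the free end, tension +): N_BC = 25 kN, N_AB = 45.3 kN.
A_AB = 945.7 mm².
A_BC = 259.7 mm².
δ_AB = 45300·652/(945.7·195000) = 0.1602 mm
δ_BC = 25000·793/(259.7·195000) = 0.3915 mm
δ = Σδ_i = 0.5517 mm.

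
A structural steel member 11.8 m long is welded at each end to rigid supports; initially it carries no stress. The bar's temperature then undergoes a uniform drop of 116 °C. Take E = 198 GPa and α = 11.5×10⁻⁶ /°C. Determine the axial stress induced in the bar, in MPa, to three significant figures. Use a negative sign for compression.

264 MPa

Free thermal expansion αLΔT = 11.5e-6 · 11800 · -116 = -15.74 mm.
The walls impose strain ε = −(-15.74)/11800 = 1.3340e-03; σ = Eε = 198000 · 1.3340e-03 = 264.1 MPa.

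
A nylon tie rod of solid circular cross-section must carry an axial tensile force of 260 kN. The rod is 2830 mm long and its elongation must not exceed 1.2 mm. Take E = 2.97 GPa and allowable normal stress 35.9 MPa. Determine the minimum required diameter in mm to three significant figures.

Required area A ≥ P/σ_allow = 260000/35.9 = 7242 mm².
For a solid circular section, d ≥ √(4A/π) = 96.03 mm.
Elongation limit: A ≥ PL/(Eδ_allow) = 260000·2830/(2970·1.2) = 206500 mm² ⇒ d ≥ 512.7 mm.
The elongation limit governs.

513 mm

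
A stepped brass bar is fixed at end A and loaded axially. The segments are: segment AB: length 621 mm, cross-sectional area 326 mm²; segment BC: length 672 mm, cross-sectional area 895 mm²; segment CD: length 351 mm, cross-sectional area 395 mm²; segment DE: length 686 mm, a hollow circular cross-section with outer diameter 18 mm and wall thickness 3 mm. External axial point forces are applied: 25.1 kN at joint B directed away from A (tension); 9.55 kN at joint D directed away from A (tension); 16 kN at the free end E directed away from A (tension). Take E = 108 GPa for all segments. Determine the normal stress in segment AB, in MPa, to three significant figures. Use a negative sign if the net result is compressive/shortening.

Internal axial forces (sectioning from the free end, tension +): N_DE = 16 kN, N_CD = 25.55 kN, N_BC = 25.55 kN, N_AB = 50.65 kN.
σ_AB = N_AB/A_AB = 50650/326 = 155.4 MPa.

155 MPa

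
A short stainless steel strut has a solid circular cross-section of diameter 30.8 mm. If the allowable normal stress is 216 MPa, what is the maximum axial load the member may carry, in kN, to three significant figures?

161 kN

A = 745.1 mm².
P_max = σ_allow · A = 216 · 745.1 = 160900 N = 160.9 kN.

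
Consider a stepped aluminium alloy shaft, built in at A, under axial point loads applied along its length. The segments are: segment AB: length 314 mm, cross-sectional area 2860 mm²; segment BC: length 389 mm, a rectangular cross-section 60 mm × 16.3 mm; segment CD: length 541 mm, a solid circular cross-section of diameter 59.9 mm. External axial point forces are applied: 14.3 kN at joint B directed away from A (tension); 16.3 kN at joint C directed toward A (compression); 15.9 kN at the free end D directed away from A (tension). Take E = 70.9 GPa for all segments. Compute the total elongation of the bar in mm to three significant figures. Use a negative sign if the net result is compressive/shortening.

0.0623 mm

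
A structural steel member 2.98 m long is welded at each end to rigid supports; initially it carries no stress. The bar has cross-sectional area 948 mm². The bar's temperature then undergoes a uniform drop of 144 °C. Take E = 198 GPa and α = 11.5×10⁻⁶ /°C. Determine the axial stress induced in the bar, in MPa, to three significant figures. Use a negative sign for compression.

Free thermal expansion αLΔT = 11.5e-6 · 2980 · -144 = -4.935 mm.
The walls impose strain ε = −(-4.935)/2980 = 1.6560e-03; σ = Eε = 198000 · 1.6560e-03 = 327.9 MPa.

328 MPa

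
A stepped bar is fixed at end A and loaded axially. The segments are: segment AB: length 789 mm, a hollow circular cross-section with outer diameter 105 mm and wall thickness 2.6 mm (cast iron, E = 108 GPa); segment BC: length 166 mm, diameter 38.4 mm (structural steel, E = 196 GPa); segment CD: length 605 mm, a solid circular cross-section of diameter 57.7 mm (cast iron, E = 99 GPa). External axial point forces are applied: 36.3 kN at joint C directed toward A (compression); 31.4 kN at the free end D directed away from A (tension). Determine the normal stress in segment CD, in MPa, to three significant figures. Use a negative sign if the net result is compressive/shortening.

Internal axial forces (sectioning from the free end, tension +): N_CD = 31.4 kN, N_BC = -4.9 kN, N_AB = -4.9 kN.
A_CD = 2615 mm².
σ_CD = N_CD/A_CD = 31400/2615 = 12.01 MPa.

12.0 MPa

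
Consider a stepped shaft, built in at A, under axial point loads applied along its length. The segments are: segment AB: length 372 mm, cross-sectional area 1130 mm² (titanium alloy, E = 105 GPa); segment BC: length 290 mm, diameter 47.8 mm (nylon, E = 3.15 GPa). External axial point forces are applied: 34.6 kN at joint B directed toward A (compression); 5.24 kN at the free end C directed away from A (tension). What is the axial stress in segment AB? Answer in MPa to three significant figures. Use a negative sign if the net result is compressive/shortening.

Internal axial forces (sectioning from the free end, tension +): N_BC = 5.24 kN, N_AB = -29.36 kN.
σ_AB = N_AB/A_AB = -29360/1130 = -25.98 MPa.

-26.0 MPa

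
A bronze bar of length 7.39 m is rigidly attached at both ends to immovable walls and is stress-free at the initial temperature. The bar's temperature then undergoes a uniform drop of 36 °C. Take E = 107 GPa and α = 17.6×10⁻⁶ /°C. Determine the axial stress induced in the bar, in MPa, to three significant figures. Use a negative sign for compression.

67.8 MPa

Free thermal expansion αLΔT = 17.6e-6 · 7390 · -36 = -4.682 mm.
The walls impose strain ε = −(-4.682)/7390 = 6.3360e-04; σ = Eε = 107000 · 6.3360e-04 = 67.8 MPa.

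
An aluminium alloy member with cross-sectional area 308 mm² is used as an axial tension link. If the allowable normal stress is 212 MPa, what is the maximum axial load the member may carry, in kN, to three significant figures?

P_max = σ_allow · A = 212 · 308 = 65300 N = 65.3 kN.

65.3 kN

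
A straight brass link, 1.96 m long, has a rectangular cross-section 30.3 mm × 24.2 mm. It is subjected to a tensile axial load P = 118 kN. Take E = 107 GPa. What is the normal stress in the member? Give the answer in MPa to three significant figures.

A = 733.3 mm².
σ = N/A = 118000/733.3 = 160.9 MPa.

161 MPa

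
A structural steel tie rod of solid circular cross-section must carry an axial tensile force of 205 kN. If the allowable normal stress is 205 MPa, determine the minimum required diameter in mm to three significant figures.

Required area A ≥ P/σ_allow = 205000/205 = 1000 mm².
For a solid circular section, d ≥ √(4A/π) = 35.68 mm.

35.7 mm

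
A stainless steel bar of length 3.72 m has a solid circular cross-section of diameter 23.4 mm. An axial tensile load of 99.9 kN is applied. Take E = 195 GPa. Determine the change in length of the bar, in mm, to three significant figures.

4.43 mm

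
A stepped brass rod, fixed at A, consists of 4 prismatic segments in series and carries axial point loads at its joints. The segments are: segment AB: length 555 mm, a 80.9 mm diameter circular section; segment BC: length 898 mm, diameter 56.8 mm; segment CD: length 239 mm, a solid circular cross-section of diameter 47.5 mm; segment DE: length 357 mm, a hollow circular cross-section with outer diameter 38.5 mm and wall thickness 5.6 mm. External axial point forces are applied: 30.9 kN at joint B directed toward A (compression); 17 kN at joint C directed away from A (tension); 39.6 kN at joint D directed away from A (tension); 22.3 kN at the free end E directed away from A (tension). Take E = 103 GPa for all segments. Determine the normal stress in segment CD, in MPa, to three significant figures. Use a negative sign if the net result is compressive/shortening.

Internal axial forces (sectioning from the free end, tension +): N_DE = 22.3 kN, N_CD = 61.9 kN, N_BC = 78.9 kN, N_AB = 48 kN.
A_CD = 1772 mm².
σ_CD = N_CD/A_CD = 61900/1772 = 34.93 MPa.

34.9 MPa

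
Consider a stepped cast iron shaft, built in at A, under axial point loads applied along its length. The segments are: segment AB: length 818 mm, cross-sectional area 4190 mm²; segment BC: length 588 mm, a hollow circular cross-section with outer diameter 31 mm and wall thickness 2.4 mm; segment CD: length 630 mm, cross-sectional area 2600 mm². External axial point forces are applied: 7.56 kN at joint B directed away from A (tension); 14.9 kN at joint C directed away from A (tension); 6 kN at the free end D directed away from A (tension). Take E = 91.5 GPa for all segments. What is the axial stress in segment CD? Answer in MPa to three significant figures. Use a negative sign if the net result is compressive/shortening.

2.31 MPa

Internal axial forces (sectioning from the free end, tension +): N_CD = 6 kN, N_BC = 20.9 kN, N_AB = 28.46 kN.
σ_CD = N_CD/A_CD = 6000/2600 = 2.308 MPa.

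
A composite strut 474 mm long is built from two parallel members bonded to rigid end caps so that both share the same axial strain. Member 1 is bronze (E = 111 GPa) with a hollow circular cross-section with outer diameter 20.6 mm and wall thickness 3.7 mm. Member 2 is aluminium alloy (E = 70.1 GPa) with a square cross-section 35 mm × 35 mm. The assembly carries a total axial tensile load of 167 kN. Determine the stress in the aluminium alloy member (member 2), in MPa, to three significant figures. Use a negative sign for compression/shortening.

109 MPa

A_1 = 196.4 mm².
A_2 = 1225 mm².
Equal strain + equilibrium ⇒ each member carries load in proportion to AE: A₁E₁ = 21810000 N, A₂E₂ = 85870000 N, ΣAE = 107700000 N.
σ₂ = P·E₂/ΣAE = 167000·70100/107700000 = 108.7 MPa.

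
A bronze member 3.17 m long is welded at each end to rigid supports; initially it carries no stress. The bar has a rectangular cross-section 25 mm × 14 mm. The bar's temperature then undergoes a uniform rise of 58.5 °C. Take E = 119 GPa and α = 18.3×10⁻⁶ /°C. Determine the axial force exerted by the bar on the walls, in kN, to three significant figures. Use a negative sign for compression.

Free thermal expansion αLΔT = 18.3e-6 · 3170 · 58.5 = 3.394 mm.
The walls impose strain ε = −(3.394)/3170 = -1.0705e-03; σ = Eε = 119000 · -1.0705e-03 = -127.4 MPa.
Wall reaction R = σ·A = -127.4·350 = -44590 N = -44.59 kN.

-44.6 kN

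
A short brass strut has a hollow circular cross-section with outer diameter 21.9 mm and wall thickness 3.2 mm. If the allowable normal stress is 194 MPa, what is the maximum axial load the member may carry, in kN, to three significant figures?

36.5 kN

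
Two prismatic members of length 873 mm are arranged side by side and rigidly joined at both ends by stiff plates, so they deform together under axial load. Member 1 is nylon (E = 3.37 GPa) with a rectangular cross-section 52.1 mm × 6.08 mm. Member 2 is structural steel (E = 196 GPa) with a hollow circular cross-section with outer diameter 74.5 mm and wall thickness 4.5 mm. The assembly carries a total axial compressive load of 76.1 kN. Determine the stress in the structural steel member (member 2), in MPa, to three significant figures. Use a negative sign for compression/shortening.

A_1 = 316.8 mm².
A_2 = 989.6 mm².
Equal strain + equilibrium ⇒ each member carries load in proportion to AE: A₁E₁ = 1068000 N, A₂E₂ = 194000000 N, ΣAE = 195000000 N.
σ₂ = P·E₂/ΣAE = -76100·196000/195000000 = -76.48 MPa.

-76.5 MPa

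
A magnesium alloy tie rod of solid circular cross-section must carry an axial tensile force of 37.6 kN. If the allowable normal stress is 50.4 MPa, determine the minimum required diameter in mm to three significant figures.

30.8 mm

Required area A ≥ P/σ_allow = 37600/50.4 = 746 mm².
For a solid circular section, d ≥ √(4A/π) = 30.82 mm.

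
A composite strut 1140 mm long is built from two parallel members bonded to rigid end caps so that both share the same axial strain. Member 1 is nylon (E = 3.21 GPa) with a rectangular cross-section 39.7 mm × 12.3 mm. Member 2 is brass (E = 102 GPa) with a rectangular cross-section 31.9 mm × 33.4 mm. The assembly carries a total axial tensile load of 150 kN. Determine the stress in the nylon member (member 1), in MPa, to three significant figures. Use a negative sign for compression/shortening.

4.37 MPa

A_1 = 488.3 mm².
A_2 = 1065 mm².
Equal strain + equilibrium ⇒ each member carries load in proportion to AE: A₁E₁ = 1567000 N, A₂E₂ = 108700000 N, ΣAE = 110200000 N.
σ₁ = P·E₁/ΣAE = 150000·3210/110200000 = 4.368 MPa.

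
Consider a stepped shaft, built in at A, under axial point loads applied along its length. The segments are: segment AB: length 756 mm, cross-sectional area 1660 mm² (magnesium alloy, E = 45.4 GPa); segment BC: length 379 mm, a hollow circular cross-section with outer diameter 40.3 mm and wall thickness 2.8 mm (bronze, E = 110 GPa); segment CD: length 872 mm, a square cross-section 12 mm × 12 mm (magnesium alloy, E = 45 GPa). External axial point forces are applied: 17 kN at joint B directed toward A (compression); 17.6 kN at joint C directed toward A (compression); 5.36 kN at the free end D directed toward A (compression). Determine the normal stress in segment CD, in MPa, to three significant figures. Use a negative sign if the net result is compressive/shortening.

Internal axial forces (sectioning from the free end, tension +): N_CD = -5.36 kN, N_BC = -22.96 kN, N_AB = -39.96 kN.
A_CD = 144 mm².
σ_CD = N_CD/A_CD = -5360/144 = -37.22 MPa.

-37.2 MPa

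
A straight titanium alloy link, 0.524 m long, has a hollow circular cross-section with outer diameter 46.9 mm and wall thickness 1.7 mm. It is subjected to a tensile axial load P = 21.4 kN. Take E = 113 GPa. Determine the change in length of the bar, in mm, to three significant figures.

0.411 mm

A = 241.4 mm².
δ_mech = NL/(AE) = 21400·524/(241.4·113000) = 0.4111 mm.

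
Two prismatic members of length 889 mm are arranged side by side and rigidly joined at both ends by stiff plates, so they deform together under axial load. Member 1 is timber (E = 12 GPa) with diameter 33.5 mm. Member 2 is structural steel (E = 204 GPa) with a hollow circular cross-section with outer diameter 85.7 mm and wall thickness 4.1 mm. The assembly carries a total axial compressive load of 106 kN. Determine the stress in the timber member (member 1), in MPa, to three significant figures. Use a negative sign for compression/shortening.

-5.65 MPa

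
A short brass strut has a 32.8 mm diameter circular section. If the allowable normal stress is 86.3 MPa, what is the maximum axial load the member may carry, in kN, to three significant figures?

A = 845 mm².
P_max = σ_allow · A = 86.3 · 845 = 72920 N = 72.92 kN.

72.9 kN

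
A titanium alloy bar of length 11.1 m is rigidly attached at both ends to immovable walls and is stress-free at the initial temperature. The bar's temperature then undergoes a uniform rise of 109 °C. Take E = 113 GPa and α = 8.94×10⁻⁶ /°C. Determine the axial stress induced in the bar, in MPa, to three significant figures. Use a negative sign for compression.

-110 MPa

Free thermal expansion αLΔT = 8.94e-6 · 11100 · 109 = 10.82 mm.
The walls impose strain ε = −(10.82)/11100 = -9.7446e-04; σ = Eε = 113000 · -9.7446e-04 = -110.1 MPa.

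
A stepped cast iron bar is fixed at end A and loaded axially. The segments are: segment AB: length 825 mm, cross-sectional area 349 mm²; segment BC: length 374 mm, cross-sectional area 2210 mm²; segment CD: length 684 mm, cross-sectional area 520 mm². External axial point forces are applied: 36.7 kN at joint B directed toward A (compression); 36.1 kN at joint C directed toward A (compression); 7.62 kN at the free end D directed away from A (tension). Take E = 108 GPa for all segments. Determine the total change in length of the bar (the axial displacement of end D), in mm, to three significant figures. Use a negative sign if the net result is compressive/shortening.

-1.38 mm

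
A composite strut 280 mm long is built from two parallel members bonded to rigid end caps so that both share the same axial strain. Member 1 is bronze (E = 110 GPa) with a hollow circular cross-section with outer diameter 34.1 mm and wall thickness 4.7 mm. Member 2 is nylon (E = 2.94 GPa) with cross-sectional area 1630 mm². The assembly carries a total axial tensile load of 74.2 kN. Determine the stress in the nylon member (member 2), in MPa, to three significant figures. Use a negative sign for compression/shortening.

4.15 MPa

A_1 = 434.1 mm².
Equal strain + equilibrium ⇒ each member carries load in proportion to AE: A₁E₁ = 47750000 N, A₂E₂ = 4792000 N, ΣAE = 52540000 N.
σ₂ = P·E₂/ΣAE = 74200·2940/52540000 = 4.152 MPa.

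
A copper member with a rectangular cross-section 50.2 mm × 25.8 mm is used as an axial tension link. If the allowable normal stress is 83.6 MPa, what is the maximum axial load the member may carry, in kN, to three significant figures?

108 kN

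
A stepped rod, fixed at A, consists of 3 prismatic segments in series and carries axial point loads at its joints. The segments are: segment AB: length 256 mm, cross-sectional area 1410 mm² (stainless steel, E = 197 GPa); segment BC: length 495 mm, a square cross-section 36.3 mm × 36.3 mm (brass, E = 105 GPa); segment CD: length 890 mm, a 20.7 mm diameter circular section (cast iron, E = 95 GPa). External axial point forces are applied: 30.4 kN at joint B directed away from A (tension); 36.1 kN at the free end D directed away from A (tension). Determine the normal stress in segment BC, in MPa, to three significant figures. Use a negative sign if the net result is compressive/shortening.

27.4 MPa

Internal axial forces (sectioning from the free end, tension +): N_CD = 36.1 kN, N_BC = 36.1 kN, N_AB = 66.5 kN.
A_BC = 1318 mm².
σ_BC = N_BC/A_BC = 36100/1318 = 27.4 MPa.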